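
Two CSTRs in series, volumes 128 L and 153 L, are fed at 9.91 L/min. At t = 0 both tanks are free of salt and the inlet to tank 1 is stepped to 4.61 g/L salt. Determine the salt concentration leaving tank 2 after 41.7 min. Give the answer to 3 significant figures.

3.65 g/L

Each tank obeys Vᵢ dCᵢ/dt = Q(Cᵢ₋₁ − Cᵢ), so τᵢ = Vᵢ/Q.
τ₁ = 128/9.91 = 12.916 min; τ₂ = 153/9.91 = 15.439 min.
Solving the cascade with C₁(0)=C₂(0)=0 gives C₂(t) = C_in[1 − (τ₁ e^(−t/τ₁) − τ₂ e^(−t/τ₂))/(τ₁ − τ₂)].
At t = 41.7: e^(−t/τ₁) = 0.039617, e^(−t/τ₂) = 0.067141.
C₂ = 4.61·[1 − (12.916·0.039617 − 15.439·0.067141)/(-2.5227)] = 4.61·0.79194 = 3.6508 g/L.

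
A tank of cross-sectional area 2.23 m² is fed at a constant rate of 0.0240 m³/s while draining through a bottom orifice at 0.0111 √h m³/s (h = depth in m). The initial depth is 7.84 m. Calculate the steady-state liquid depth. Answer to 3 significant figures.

Mass balance (ρ constant): A dh/dt = Q_in − 0.0111 √h. At steady state dh/dt = 0:
Q_in = 0.0111 √h_ss ⇒ √h_ss = 0.0240/0.0111 = 2.1622.
h_ss = 2.1622² = 4.6749 m. (Since h₀ = 7.84 m > h_ss, the level will fall toward this value.)

4.67 m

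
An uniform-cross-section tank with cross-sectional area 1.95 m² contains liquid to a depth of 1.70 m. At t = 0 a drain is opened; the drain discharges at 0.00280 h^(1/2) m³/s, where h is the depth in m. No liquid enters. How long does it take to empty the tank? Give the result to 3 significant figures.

1820 s

With no inflow, A dh/dt = −0.00280 √h.
Separate and integrate: 2(√h − √h₀) = −(0.00280/A) t.
Tank is empty when √h = 0: t_empty = 2A√h₀/0.00280.
t_empty = 2·1.95·√1.70/0.00280 = 3.9000·1.3038/0.00280 = 1816.1 s.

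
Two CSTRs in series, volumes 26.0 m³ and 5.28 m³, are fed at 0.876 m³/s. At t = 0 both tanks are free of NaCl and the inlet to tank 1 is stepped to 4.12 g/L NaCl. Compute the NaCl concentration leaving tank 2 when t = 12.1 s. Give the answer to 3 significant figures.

Each tank obeys Vᵢ dCᵢ/dt = Q(Cᵢ₋₁ − Cᵢ), so τᵢ = Vᵢ/Q.
τ₁ = 26.0/0.876 = 29.680 s; τ₂ = 5.28/0.876 = 6.0274 s.
Tank 1: C₁ = C_in(1 − e^(−t/τ₁)). Tank 2 (τ₁ ≠ τ₂): C₂ = C_in[1 − (τ₁ e^(−t/τ₁) − τ₂ e^(−t/τ₂))/(τ₁ − τ₂)].
At t = 12.1: e^(−t/τ₁) = 0.66519, e^(−t/τ₂) = 0.13432.
C₂ = 4.12·[1 − (29.680·0.66519 − 6.0274·0.13432)/(23.653)] = 4.12·0.19953 = 0.82205 g/L.

0.822 g/L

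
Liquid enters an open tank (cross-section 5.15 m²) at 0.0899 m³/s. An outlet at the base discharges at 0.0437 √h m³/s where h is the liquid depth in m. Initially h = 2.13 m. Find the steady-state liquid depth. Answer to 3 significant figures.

4.23 m

Volume balance on the tank: A dh/dt = Q_in − 0.0437 √h. At steady state dh/dt = 0:
Q_in = 0.0437 √h_ss ⇒ √h_ss = 0.0899/0.0437 = 2.0572.
h_ss = 2.0572² = 4.2321 m. (Since h₀ = 2.13 m < h_ss, the level will rise toward this value.)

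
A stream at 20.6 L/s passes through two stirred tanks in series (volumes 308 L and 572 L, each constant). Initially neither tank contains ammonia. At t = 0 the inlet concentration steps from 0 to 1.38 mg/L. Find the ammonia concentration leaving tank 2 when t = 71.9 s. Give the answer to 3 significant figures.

Each tank obeys Vᵢ dCᵢ/dt = Q(Cᵢ₋₁ − Cᵢ), so τᵢ = Vᵢ/Q.
τ₁ = 308/20.6 = 14.951 s; τ₂ = 572/20.6 = 27.767 s.
Tank 1: C₁ = C_in(1 − e^(−t/τ₁)). Tank 2 (τ₁ ≠ τ₂): C₂ = C_in[1 − (τ₁ e^(−t/τ₁) − τ₂ e^(−t/τ₂))/(τ₁ − τ₂)].
At t = 71.9: e^(−t/τ₁) = 0.0081569, e^(−t/τ₂) = 0.075065.
C₂ = 1.38·[1 − (14.951·0.0081569 − 27.767·0.075065)/(-12.816)] = 1.38·0.84688 = 1.1687 mg/L.

1.17 mg/L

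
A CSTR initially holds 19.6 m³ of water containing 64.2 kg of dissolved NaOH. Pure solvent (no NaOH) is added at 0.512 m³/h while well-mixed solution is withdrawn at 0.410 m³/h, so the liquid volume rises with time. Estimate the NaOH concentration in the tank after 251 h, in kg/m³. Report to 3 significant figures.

0.0494 kg/m³

Let m(t) be the amount of NaOH. Volume: V(t) = V₀ + (Q_in − Q_out) t = 19.6 + 0.10200 t; V(251) = 45.202 m³.
Species balance (pure solvent in): dm/dt = −Q_out · m/V(t).
dm/m = −Q_out dt/(V₀ + 0.10200 t); integrating gives ln(m/m₀) = −(Q_out/(Q_in−Q_out)) ln(V/V₀).
m = m₀ (V₀/V)^(Q_out/(Q_in−Q_out)) = 64.2 × (19.6/45.202)^(4.0196) = 2.2326 kg.
C = m/V = 2.2326/45.202 = 0.049392 kg/m³.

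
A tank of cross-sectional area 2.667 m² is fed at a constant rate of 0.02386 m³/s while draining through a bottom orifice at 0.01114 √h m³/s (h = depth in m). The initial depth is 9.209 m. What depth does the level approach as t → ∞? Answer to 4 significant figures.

Level balance: A dh/dt = 0.02386 − 0.01114 √h. Setting dh/dt = 0:
Q_in = 0.01114 √h_ss ⇒ √h_ss = 0.02386/0.01114 = 2.14183.
h_ss = 2.14183² = 4.58744 m. (Since h₀ = 9.209 m > h_ss, the level will fall toward this value.)

4.587 m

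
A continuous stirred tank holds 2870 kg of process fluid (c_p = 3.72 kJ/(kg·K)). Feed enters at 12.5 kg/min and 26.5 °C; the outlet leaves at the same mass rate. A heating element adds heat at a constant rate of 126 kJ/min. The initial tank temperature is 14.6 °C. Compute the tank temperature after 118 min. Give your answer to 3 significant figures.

M c_p dT/dt = ṁ c_p (T_in − T) + Q̇.
Rearrange: dT/dt = (T_ss − T)/τ with τ = M/ṁ = 229.60 min and T_ss = T_in + Q̇/(ṁ c_p) = 29.210 °C.
T approaches T_ss exponentially: T(t) = T_ss + (T₀ − T_ss) e^(−t/τ).
T(118) = 29.210 + (-14.610)·e^(−118/229.60) = 29.210 + (-14.610)·0.59814 = 20.471 °C.

20.5 °C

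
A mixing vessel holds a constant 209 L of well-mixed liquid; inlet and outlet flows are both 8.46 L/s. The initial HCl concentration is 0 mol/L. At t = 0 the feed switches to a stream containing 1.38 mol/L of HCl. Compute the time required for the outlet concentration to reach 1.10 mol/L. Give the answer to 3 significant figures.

Species balance: V dC/dt = Q(C_in − C) ⇒ τ = V/Q = 24.704 s.
C(t) = C_in + (C₀ − C_in) e^(−t/τ). Set C = 1.10 and solve for t:
e^(−t/τ) = (C − C_in)/(C₀ − C_in) = (1.10 − 1.38)/(0 − 1.38) = 0.20290
t = −τ ln(…) = 24.704 × 1.5950 = 39.405 s.

39.4 s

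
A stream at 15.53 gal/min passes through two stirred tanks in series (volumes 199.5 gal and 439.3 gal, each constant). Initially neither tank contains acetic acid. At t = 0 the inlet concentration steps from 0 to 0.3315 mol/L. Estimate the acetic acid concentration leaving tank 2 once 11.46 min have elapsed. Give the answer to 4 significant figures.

0.03952 mol/L

Species balance on tank i: dCᵢ/dt = (Cᵢ₋₁ − Cᵢ)/τᵢ with τᵢ = Vᵢ/Q.
τ₁ = 199.5/15.53 = 12.8461 min; τ₂ = 439.3/15.53 = 28.2872 min.
Tank 1: C₁ = C_in(1 − e^(−t/τ₁)). Tank 2 (τ₁ ≠ τ₂): C₂ = C_in[1 − (τ₁ e^(−t/τ₁) − τ₂ e^(−t/τ₂))/(τ₁ − τ₂)].
At t = 11.46: e^(−t/τ₁) = 0.409795, e^(−t/τ₂) = 0.666890.
C₂ = 0.3315·[1 − (12.8461·0.409795 − 28.2872·0.666890)/(-15.4411)] = 0.3315·0.119222 = 0.0395219 mol/L.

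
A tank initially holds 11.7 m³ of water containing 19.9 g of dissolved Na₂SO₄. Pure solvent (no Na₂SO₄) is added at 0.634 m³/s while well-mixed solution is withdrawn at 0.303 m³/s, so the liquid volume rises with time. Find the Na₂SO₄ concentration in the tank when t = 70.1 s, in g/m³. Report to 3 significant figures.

0.210 g/m³

Let m(t) be the amount of Na₂SO₄. Volume: V(t) = V₀ + (Q_in − Q_out) t = 11.7 + 0.33100 t; V(70.1) = 34.903 m³.
Species balance (pure solvent in): dm/dt = −Q_out · m/V(t).
dm/m = −Q_out dt/(V₀ + 0.33100 t); integrating gives ln(m/m₀) = −(Q_out/(Q_in−Q_out)) ln(V/V₀).
m = m₀ (V₀/V)^(Q_out/(Q_in−Q_out)) = 19.9 × (11.7/34.903)^(0.91541) = 7.3169 g.
C = m/V = 7.3169/34.903 = 0.20964 g/m³.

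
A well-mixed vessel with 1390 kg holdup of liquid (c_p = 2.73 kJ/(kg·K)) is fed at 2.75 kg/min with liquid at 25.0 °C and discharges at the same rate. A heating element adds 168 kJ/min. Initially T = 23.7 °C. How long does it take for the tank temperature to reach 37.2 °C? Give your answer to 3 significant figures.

M c_p dT/dt = ṁ c_p (T_in − T) + Q̇.
τ = M/ṁ = 505.45 min; T_ss = T_in + Q̇/(ṁ c_p) = 47.378 °C.
T(t) = T_ss + (T₀ − T_ss) e^(−t/τ). Set T = 37.2:
e^(−t/τ) = (37.2 − 47.378)/(23.7 − 47.378) = 0.42984
t = −505.45 · ln(0.42984) = 426.77 min.

427 min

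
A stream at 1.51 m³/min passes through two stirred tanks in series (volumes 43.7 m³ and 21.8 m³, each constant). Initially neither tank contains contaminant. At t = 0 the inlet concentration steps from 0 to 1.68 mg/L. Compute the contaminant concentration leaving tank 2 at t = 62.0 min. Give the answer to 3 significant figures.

1.31 mg/L

Each tank obeys Vᵢ dCᵢ/dt = Q(Cᵢ₋₁ − Cᵢ), so τᵢ = Vᵢ/Q.
τ₁ = 43.7/1.51 = 28.940 min; τ₂ = 21.8/1.51 = 14.437 min.
Tank 1: C₁ = C_in(1 − e^(−t/τ₁)). Tank 2 (τ₁ ≠ τ₂): C₂ = C_in[1 − (τ₁ e^(−t/τ₁) − τ₂ e^(−t/τ₂))/(τ₁ − τ₂)].
At t = 62.0: e^(−t/τ₁) = 0.11738, e^(−t/τ₂) = 0.013643.
C₂ = 1.68·[1 − (28.940·0.11738 − 14.437·0.013643)/(14.503)] = 1.68·0.77936 = 1.3093 mg/L.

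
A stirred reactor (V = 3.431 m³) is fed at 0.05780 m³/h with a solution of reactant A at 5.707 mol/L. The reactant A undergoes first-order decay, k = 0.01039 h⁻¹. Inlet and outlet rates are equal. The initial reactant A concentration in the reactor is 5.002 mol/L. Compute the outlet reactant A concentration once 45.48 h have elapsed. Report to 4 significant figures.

3.956 mol/L

Species balance: V dC/dt = Q C_in − Q C − k V C.
dC/dt = (Q/V) C_in − (Q/V + k) C; effective rate a = Q/V + k = 0.0168464 + 0.01039 = 0.0272364 h⁻¹.
C_ss = Q C_in/(Q + kV) = 3.52992 mol/L; C(t) = C_ss + (C₀ − C_ss) e^(−a t).
C(45.48) = 3.52992 + (1.47208)·e^(−0.0272364·45.48) = 3.52992 + (1.47208)·0.289757 = 3.95647 mol/L.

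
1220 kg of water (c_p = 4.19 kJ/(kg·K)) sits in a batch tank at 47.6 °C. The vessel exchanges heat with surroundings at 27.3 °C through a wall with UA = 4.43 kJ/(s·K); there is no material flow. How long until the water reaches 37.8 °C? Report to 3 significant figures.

Heat balance on the well-mixed liquid: M c_p dT/dt = −UA(T − T_amb).
τ = M c_p/UA = 1153.9 s; T_ss = T_amb = 27.300 °C.
T(t) = T_ss + (T₀ − T_ss)e^(−t/τ); set T = 37.8:
t = −τ ln[(T − T_ss)/(T₀ − T_ss)] = −1153.9 · ln(0.51724) = 760.71 s.

761 s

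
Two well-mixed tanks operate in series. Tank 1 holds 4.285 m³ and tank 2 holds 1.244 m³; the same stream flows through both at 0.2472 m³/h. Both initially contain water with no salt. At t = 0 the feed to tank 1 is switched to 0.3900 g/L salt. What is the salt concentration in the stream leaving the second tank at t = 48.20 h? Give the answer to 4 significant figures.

Each tank obeys Vᵢ dCᵢ/dt = Q(Cᵢ₋₁ − Cᵢ), so τᵢ = Vᵢ/Q.
τ₁ = 4.285/0.2472 = 17.3341 h; τ₂ = 1.244/0.2472 = 5.03236 h.
Tank 1: C₁ = C_in(1 − e^(−t/τ₁)). Tank 2 (τ₁ ≠ τ₂): C₂ = C_in[1 − (τ₁ e^(−t/τ₁) − τ₂ e^(−t/τ₂))/(τ₁ − τ₂)].
At t = 48.20: e^(−t/τ₁) = 0.0619989, e^(−t/τ₂) = 6.92348e-05.
C₂ = 0.3900·[1 − (17.3341·0.0619989 − 5.03236·6.92348e-05)/(12.3018)] = 0.3900·0.912667 = 0.355940 g/L.

0.3559 g/L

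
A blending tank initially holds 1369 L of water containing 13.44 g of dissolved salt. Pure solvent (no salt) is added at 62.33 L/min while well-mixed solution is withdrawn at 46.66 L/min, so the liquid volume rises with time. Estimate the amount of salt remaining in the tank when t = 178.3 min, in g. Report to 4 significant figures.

0.4900 g

Let m(t) be the amount of salt. Volume: V(t) = V₀ + (Q_in − Q_out) t = 1369 + 15.6700 t; V(178.3) = 4162.96 L.
Solute balance: dm/dt = 0 − Q_out C = −Q_out m/V(t).
Separate: dm/m = −Q_out dt/V(t) ⇒ ln(m/m₀) = −(Q_out/(Q_in−Q_out)) ln(V/V₀).
m = m₀ (V₀/V)^(Q_out/(Q_in−Q_out)) = 13.44 × (1369/4162.96)^(2.97766) = 0.489994 g.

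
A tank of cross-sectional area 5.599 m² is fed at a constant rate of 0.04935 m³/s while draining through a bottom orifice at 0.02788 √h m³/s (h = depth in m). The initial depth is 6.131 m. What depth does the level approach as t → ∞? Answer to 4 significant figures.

3.133 m

Mass balance (ρ constant): A dh/dt = Q_in − 0.02788 √h. At steady state dh/dt = 0:
Q_in = 0.02788 √h_ss ⇒ √h_ss = 0.04935/0.02788 = 1.77009.
h_ss = 1.77009² = 3.13320 m. (Since h₀ = 6.131 m > h_ss, the level will fall toward this value.)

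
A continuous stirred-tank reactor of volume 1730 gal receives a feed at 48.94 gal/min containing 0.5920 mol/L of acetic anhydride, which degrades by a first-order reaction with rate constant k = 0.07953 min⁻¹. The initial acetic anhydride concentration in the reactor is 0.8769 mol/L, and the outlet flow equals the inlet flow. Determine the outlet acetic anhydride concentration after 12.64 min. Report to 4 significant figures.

Accumulation = in − out − consumed: V dC/dt = Q C_in − Q C − k V C.
This is linear with rate a = Q/V + k = 0.107819 min⁻¹.
C_ss = Q C_in/(Q + kV) = 0.155326 mol/L; C(t) = C_ss + (C₀ − C_ss) e^(−a t).
C(12.64) = 0.155326 + (0.721574)·e^(−0.107819·12.64) = 0.155326 + (0.721574)·0.255935 = 0.340002 mol/L.

0.3400 mol/L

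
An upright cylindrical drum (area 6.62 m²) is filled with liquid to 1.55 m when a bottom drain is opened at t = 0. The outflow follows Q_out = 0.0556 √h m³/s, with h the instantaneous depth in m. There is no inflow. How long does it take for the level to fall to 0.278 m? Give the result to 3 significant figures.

With no inflow, A dh/dt = −0.0556 √h.
This is separable: 2 d(√h)/dt = −0.0556/A, so √h = √h₀ − (0.0556/(2A)) t.
t = 2A(√h₀ − √h)/0.0556 = 2·6.62·(√1.55 − √0.278)/0.0556
  = 13.240 × (1.2450 − 0.52726) / 0.0556 = 170.91 s.

171 s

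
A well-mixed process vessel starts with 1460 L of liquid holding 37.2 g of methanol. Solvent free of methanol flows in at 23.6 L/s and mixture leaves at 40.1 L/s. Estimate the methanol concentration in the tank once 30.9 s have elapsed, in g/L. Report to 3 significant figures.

0.0138 g/L

Total volume: dV/dt = Q_in − Q_out = -16.500 L/s, so V(t) = 1460 − 16.500 t and V(30.9) = 950.15 L.
No methanol enters, so dm/dt = −Q_out · (m/V).
dm/m = −Q_out dt/(V₀ − 16.500 t); integrating gives ln(m/m₀) = −(Q_out/(Q_in−Q_out)) ln(V/V₀).
m = m₀ (V₀/V)^(Q_out/(Q_in−Q_out)) = 37.2 × (1460/950.15)^(-2.4303) = 13.096 g.
C = m/V = 13.096/950.15 = 0.013783 g/L.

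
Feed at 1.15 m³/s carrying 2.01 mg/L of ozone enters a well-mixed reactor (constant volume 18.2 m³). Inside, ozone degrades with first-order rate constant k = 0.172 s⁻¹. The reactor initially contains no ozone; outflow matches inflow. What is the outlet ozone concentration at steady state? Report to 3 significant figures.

0.540 mg/L

Accumulation = in − out − consumed: V dC/dt = Q C_in − Q C − k V C.
Steady state (dC/dt = 0): C_ss = Q C_in/(Q + kV) = C_in/(1 + kV/Q).
C_ss = 1.15·2.01/(1.15 + 0.172·18.2) = 2.3115/4.2804 = 0.54002 mg/L.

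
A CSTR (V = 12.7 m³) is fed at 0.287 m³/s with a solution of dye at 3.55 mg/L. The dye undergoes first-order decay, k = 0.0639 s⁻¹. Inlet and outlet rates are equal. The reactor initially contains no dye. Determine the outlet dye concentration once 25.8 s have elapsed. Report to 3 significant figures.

0.828 mg/L

Species balance: V dC/dt = Q C_in − Q C − k V C.
dC/dt = (Q/V) C_in − (Q/V + k) C; effective rate a = Q/V + k = 0.022598 + 0.0639 = 0.086498 s⁻¹.
C_ss = Q C_in/(Q + kV) = 0.92747 mg/L; C(t) = C_ss + (C₀ − C_ss) e^(−a t).
C(25.8) = 0.92747 + (-0.92747)·e^(−0.086498·25.8) = 0.92747 + (-0.92747)·0.10735 = 0.82790 mg/L.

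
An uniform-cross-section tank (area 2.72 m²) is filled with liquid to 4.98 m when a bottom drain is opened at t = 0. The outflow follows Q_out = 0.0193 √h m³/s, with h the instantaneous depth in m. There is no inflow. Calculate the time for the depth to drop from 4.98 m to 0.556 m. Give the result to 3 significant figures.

419 s

Accumulation of liquid (constant cross-section A): A dh/dt = −0.0193 √h.
∫ h^(−1/2) dh = −(0.0193/A) ∫ dt, giving 2√h = 2√h₀ − (0.0193/A) t.
t = 2A(√h₀ − √h)/0.0193 = 2·2.72·(√4.98 − √0.556)/0.0193
  = 5.4400 × (2.2316 − 0.74565) / 0.0193 = 418.83 s.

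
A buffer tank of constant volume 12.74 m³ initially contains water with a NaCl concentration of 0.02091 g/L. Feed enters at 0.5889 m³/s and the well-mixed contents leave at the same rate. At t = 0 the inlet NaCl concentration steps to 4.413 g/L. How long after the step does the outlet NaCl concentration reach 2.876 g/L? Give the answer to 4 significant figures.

Species balance: V dC/dt = Q(C_in − C) ⇒ τ = V/Q = 21.6336 s.
C(t) = C_in + (C₀ − C_in) e^(−t/τ). Set C = 2.876 and solve for t:
e^(−t/τ) = (C − C_in)/(C₀ − C_in) = (2.876 − 4.413)/(0.02091 − 4.413) = 0.349947
t = −τ ln(…) = 21.6336 × 1.04997 = 22.7146 s.

22.71 s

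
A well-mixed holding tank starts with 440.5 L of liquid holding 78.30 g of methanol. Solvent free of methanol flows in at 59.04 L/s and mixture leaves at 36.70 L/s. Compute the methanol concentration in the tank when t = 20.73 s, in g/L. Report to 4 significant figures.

0.02662 g/L

Let m(t) be the amount of methanol. Volume: V(t) = V₀ + (Q_in − Q_out) t = 440.5 + 22.3400 t; V(20.73) = 903.608 L.
No methanol enters, so dm/dt = −Q_out · (m/V).
dm/m = −Q_out dt/(V₀ + 22.3400 t); integrating gives ln(m/m₀) = −(Q_out/(Q_in−Q_out)) ln(V/V₀).
m = m₀ (V₀/V)^(Q_out/(Q_in−Q_out)) = 78.30 × (440.5/903.608)^(1.64279) = 24.0522 g.
C = m/V = 24.0522/903.608 = 0.0266179 g/L.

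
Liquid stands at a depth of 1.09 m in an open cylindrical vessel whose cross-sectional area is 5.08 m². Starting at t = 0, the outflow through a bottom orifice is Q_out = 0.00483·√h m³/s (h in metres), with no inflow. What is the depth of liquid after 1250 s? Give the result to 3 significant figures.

0.202 m

Unsteady balance on liquid volume: A dh/dt = −0.00483 √h.
∫ h^(−1/2) dh = −(0.00483/A) ∫ dt, giving 2√h = 2√h₀ − (0.00483/A) t.
√h = √1.09 − 0.00483·1250/(2·5.08) = 1.0440 − 0.59424 = 0.44979.
h = 0.44979² = 0.20231 m.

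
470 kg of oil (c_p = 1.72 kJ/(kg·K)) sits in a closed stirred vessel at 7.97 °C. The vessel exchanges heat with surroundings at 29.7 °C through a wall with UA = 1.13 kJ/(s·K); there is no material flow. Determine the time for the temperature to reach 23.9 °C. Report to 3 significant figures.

945 s

M c_p dT/dt = −UA(T − T_amb).
τ = M c_p/UA = 715.40 s; T_ss = T_amb = 29.700 °C.
T(t) = T_ss + (T₀ − T_ss)e^(−t/τ); set T = 23.9:
t = −τ ln[(T − T_ss)/(T₀ − T_ss)] = −715.40 · ln(0.26691) = 944.92 s.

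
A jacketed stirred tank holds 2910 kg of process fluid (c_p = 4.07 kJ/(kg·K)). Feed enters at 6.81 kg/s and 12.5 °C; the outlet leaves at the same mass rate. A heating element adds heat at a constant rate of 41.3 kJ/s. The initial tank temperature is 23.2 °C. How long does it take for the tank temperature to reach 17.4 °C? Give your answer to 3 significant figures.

425 s

M c_p dT/dt = ṁ c_p (T_in − T) + Q̇.
τ = M/ṁ = 427.31 s; T_ss = T_in + Q̇/(ṁ c_p) = 13.990 °C.
T(t) = T_ss + (T₀ − T_ss) e^(−t/τ). Set T = 17.4:
e^(−t/τ) = (17.4 − 13.990)/(23.2 − 13.990) = 0.37024
t = −427.31 · ln(0.37024) = 424.57 s.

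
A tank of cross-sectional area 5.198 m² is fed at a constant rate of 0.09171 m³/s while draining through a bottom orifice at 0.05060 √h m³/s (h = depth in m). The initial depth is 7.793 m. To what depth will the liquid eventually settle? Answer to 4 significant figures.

A dh/dt = Q_in − 0.05060 √h. Steady state requires inflow = outflow:
Q_in = 0.05060 √h_ss ⇒ √h_ss = 0.09171/0.05060 = 1.81245.
h_ss = 1.81245² = 3.28498 m. (Since h₀ = 7.793 m > h_ss, the level will fall toward this value.)

3.285 m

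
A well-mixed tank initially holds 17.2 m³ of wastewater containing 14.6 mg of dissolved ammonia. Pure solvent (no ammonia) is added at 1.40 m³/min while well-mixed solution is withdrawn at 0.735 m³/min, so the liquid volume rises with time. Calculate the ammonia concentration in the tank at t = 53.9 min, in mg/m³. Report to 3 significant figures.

Total volume: dV/dt = Q_in − Q_out = 0.66500 m³/min, so V(t) = 17.2 + 0.66500 t and V(53.9) = 53.043 m³.
Solute balance: dm/dt = 0 − Q_out C = −Q_out m/V(t).
Separate: dm/m = −Q_out dt/V(t) ⇒ ln(m/m₀) = −(Q_out/(Q_in−Q_out)) ln(V/V₀).
m = m₀ (V₀/V)^(Q_out/(Q_in−Q_out)) = 14.6 × (17.2/53.043)^(1.1053) = 4.2050 mg.
C = m/V = 4.2050/53.043 = 0.079274 mg/m³.

0.0793 mg/m³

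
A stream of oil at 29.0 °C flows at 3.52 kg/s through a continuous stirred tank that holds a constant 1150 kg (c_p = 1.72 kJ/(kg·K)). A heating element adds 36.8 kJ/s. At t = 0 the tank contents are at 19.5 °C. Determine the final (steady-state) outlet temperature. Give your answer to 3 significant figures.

35.1 °C

M c_p dT/dt = ṁ c_p (T_in − T) + Q̇.
At steady state dT/dt = 0 ⇒ T_ss = T_in + Q̇/(ṁ c_p) = 29.0 + 36.8/(3.52·1.72) = 35.078 °C.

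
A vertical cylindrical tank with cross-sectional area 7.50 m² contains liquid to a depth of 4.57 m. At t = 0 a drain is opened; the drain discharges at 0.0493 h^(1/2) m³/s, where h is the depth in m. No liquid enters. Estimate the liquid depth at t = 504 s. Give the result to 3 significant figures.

0.232 m

A dh/dt = −Q_out = −0.0493 √h.
This is separable: 2 d(√h)/dt = −0.0493/A, so √h = √h₀ − (0.0493/(2A)) t.
√h = √4.57 − 0.0493·504/(2·7.50) = 2.1378 − 1.6565 = 0.48128.
h = 0.48128² = 0.23163 m.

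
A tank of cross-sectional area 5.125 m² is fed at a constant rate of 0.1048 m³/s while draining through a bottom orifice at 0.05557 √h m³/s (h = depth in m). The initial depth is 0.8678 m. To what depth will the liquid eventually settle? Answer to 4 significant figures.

3.557 m

A dh/dt = Q_in − 0.05557 √h. Steady state requires inflow = outflow:
Q_in = 0.05557 √h_ss ⇒ √h_ss = 0.1048/0.05557 = 1.88591.
h_ss = 1.88591² = 3.55666 m. (Since h₀ = 0.8678 m < h_ss, the level will rise toward this value.)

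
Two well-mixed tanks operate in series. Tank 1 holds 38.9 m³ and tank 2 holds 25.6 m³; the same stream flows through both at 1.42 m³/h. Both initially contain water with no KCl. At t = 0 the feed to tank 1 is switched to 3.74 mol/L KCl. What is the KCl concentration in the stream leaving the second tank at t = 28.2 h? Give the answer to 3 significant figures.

Each tank obeys Vᵢ dCᵢ/dt = Q(Cᵢ₋₁ − Cᵢ), so τᵢ = Vᵢ/Q.
τ₁ = 38.9/1.42 = 27.394 h; τ₂ = 25.6/1.42 = 18.028 h.
Solving the cascade with C₁(0)=C₂(0)=0 gives C₂(t) = C_in[1 − (τ₁ e^(−t/τ₁) − τ₂ e^(−t/τ₂))/(τ₁ − τ₂)].
At t = 28.2: e^(−t/τ₁) = 0.35722, e^(−t/τ₂) = 0.20925.
C₂ = 3.74·[1 − (27.394·0.35722 − 18.028·0.20925)/(9.3662)] = 3.74·0.35797 = 1.3388 mol/L.

1.34 mol/L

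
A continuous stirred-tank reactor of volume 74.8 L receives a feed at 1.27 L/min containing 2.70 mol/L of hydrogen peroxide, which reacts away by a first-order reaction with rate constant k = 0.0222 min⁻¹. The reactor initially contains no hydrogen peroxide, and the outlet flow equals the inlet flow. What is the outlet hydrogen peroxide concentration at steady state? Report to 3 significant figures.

1.17 mol/L

V dC/dt = Q(C_in − C) − k V C.
Steady state (dC/dt = 0): C_ss = Q C_in/(Q + kV) = C_in/(1 + kV/Q).
C_ss = 1.27·2.70/(1.27 + 0.0222·74.8) = 3.4290/2.9306 = 1.1701 mol/L.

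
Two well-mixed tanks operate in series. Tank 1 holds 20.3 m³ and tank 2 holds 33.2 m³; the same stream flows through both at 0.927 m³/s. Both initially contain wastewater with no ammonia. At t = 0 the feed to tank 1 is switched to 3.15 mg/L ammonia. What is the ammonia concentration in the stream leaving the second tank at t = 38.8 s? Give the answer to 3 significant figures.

1.25 mg/L

Time constants: τᵢ = Vᵢ/Q for each well-mixed tank.
τ₁ = 20.3/0.927 = 21.899 s; τ₂ = 33.2/0.927 = 35.814 s.
Tank 1: C₁ = C_in(1 − e^(−t/τ₁)). Tank 2 (τ₁ ≠ τ₂): C₂ = C_in[1 − (τ₁ e^(−t/τ₁) − τ₂ e^(−t/τ₂))/(τ₁ − τ₂)].
At t = 38.8: e^(−t/τ₁) = 0.17003, e^(−t/τ₂) = 0.33846.
C₂ = 3.15·[1 − (21.899·0.17003 − 35.814·0.33846)/(-13.916)] = 3.15·0.39650 = 1.2490 mg/L.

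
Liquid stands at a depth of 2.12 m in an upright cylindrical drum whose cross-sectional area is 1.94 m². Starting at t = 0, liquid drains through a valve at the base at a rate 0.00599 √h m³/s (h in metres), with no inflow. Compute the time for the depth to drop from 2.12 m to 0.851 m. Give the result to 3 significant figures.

Mass balance (ρ constant): A dh/dt = −0.00599 √h.
Separate and integrate: 2(√h − √h₀) = −(0.00599/A) t.
t = 2A(√h₀ − √h)/0.00599 = 2·1.94·(√2.12 − √0.851)/0.00599
  = 3.8800 × (1.4560 − 0.92250) / 0.00599 = 345.59 s.

346 s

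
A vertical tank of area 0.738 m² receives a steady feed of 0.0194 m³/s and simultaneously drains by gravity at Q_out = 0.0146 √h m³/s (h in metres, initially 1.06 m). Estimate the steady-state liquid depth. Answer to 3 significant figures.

Level balance: A dh/dt = 0.0194 − 0.0146 √h. Setting dh/dt = 0:
Q_in = 0.0146 √h_ss ⇒ √h_ss = 0.0194/0.0146 = 1.3288.
h_ss = 1.3288² = 1.7656 m. (Since h₀ = 1.06 m < h_ss, the level will rise toward this value.)

1.77 m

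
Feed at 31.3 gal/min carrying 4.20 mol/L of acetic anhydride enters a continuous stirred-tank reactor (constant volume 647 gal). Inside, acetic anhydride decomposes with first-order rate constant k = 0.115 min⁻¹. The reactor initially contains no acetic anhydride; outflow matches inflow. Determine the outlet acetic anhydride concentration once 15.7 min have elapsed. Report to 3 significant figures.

1.15 mol/L

Species balance: V dC/dt = Q C_in − Q C − k V C.
dC/dt = (Q/V) C_in − (Q/V + k) C; effective rate a = Q/V + k = 0.048377 + 0.115 = 0.16338 min⁻¹.
C_ss = Q C_in/(Q + kV) = 1.2436 mol/L; C(t) = C_ss + (C₀ − C_ss) e^(−a t).
C(15.7) = 1.2436 + (-1.2436)·e^(−0.16338·15.7) = 1.2436 + (-1.2436)·0.076918 = 1.1480 mol/L.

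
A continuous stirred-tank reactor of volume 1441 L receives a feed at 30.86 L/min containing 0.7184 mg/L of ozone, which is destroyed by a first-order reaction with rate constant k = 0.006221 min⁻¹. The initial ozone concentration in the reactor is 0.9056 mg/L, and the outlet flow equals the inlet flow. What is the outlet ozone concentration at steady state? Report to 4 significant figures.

Species balance: V dC/dt = Q C_in − Q C − k V C.
At steady state: 0 = Q C_in − (Q + kV) C_ss, so C_ss = Q C_in/(Q + kV).
C_ss = 30.86·0.7184/(30.86 + 0.006221·1441) = 22.1698/39.8245 = 0.556689 mg/L.

0.5567 mg/L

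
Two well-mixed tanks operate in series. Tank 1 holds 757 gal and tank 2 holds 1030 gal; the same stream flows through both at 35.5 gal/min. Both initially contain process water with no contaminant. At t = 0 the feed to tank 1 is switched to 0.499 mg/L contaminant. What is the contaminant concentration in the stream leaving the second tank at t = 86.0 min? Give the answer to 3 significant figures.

Time constants: τᵢ = Vᵢ/Q for each well-mixed tank.
τ₁ = 757/35.5 = 21.324 min; τ₂ = 1030/35.5 = 29.014 min.
Solving the cascade with C₁(0)=C₂(0)=0 gives C₂(t) = C_in[1 − (τ₁ e^(−t/τ₁) − τ₂ e^(−t/τ₂))/(τ₁ − τ₂)].
At t = 86.0: e^(−t/τ₁) = 0.017721, e^(−t/τ₂) = 0.051608.
C₂ = 0.499·[1 − (21.324·0.017721 − 29.014·0.051608)/(-7.6901)] = 0.499·0.85443 = 0.42636 mg/L.

0.426 mg/L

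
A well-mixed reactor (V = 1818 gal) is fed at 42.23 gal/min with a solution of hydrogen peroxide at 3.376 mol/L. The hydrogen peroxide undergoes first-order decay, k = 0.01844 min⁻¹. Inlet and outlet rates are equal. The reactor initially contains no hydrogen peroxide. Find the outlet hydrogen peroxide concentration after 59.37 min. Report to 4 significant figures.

1.723 mol/L

V dC/dt = Q(C_in − C) − k V C.
dC/dt = (Q/V) C_in − (Q/V + k) C; effective rate a = Q/V + k = 0.0232288 + 0.01844 = 0.0416688 min⁻¹.
C_ss = Q C_in/(Q + kV) = 1.88199 mol/L; C(t) = C_ss + (C₀ − C_ss) e^(−a t).
C(59.37) = 1.88199 + (-1.88199)·e^(−0.0416688·59.37) = 1.88199 + (-1.88199)·0.0842575 = 1.72342 mol/L.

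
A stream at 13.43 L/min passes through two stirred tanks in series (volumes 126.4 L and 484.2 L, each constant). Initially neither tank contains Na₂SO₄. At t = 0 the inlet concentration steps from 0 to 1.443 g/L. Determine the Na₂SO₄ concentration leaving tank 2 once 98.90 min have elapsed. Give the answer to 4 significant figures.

1.317 g/L

Time constants: τᵢ = Vᵢ/Q for each well-mixed tank.
τ₁ = 126.4/13.43 = 9.41176 min; τ₂ = 484.2/13.43 = 36.0536 min.
Solving the cascade with C₁(0)=C₂(0)=0 gives C₂(t) = C_in[1 − (τ₁ e^(−t/τ₁) − τ₂ e^(−t/τ₂))/(τ₁ − τ₂)].
At t = 98.90: e^(−t/τ₁) = 2.73136e-05, e^(−t/τ₂) = 0.0643681.
C₂ = 1.443·[1 − (9.41176·2.73136e-05 − 36.0536·0.0643681)/(-26.6418)] = 1.443·0.912902 = 1.31732 g/L.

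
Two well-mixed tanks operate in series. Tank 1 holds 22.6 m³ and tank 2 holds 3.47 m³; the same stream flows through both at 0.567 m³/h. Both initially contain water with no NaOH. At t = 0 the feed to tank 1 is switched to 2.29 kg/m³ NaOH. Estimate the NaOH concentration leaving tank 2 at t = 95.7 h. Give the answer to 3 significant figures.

2.04 kg/m³

Species balance on tank i: dCᵢ/dt = (Cᵢ₋₁ − Cᵢ)/τᵢ with τᵢ = Vᵢ/Q.
τ₁ = 22.6/0.567 = 39.859 h; τ₂ = 3.47/0.567 = 6.1199 h.
Solving the cascade with C₁(0)=C₂(0)=0 gives C₂(t) = C_in[1 − (τ₁ e^(−t/τ₁) − τ₂ e^(−t/τ₂))/(τ₁ − τ₂)].
At t = 95.7: e^(−t/τ₁) = 0.090630, e^(−t/τ₂) = 1.6171e-07.
C₂ = 2.29·[1 − (39.859·0.090630 − 6.1199·1.6171e-07)/(33.739)] = 2.29·0.89293 = 2.0448 kg/m³.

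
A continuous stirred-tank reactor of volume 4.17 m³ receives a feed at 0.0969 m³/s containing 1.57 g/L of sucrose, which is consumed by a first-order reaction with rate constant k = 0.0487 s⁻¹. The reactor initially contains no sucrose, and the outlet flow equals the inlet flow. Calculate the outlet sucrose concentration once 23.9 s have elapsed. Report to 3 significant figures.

0.416 g/L

V dC/dt = Q(C_in − C) − k V C.
This is linear with rate a = Q/V + k = 0.071937 s⁻¹.
C_ss = Q C_in/(Q + kV) = 0.50715 g/L; C(t) = C_ss + (C₀ − C_ss) e^(−a t).
C(23.9) = 0.50715 + (-0.50715)·e^(−0.071937·23.9) = 0.50715 + (-0.50715)·0.17919 = 0.41627 g/L.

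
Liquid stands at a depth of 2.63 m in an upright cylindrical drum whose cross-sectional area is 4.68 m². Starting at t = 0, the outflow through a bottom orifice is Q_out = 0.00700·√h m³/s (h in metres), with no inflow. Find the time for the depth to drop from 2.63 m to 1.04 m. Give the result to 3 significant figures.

805 s

With no inflow, A dh/dt = −0.00700 √h.
This is separable: 2 d(√h)/dt = −0.00700/A, so √h = √h₀ − (0.00700/(2A)) t.
t = 2A(√h₀ − √h)/0.00700 = 2·4.68·(√2.63 − √1.04)/0.00700
  = 9.3600 × (1.6217 − 1.0198) / 0.00700 = 804.86 s.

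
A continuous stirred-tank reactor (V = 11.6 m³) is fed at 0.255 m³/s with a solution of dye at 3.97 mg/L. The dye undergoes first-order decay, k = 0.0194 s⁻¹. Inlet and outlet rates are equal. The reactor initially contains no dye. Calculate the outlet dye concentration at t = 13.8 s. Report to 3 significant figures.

V dC/dt = Q(C_in − C) − k V C.
This is linear with rate a = Q/V + k = 0.041383 s⁻¹.
C_ss = Q C_in/(Q + kV) = 2.1089 mg/L; C(t) = C_ss + (C₀ − C_ss) e^(−a t).
C(13.8) = 2.1089 + (-2.1089)·e^(−0.041383·13.8) = 2.1089 + (-2.1089)·0.56491 = 0.91755 mg/L.

0.918 mg/L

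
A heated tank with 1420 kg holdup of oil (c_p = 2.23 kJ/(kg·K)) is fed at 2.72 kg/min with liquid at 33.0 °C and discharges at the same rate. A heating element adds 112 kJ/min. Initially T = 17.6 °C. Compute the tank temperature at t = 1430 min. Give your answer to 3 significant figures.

49.3 °C

Energy balance: M c_p dT/dt = ṁ c_p (T_in − T) + 112.
τ = M/ṁ = 522.06 min; T_ss = T_in + Q̇/(ṁ c_p) = 33.0 + 112/(2.72·2.23) = 51.465 °C.
T approaches T_ss exponentially: T(t) = T_ss + (T₀ − T_ss) e^(−t/τ).
T(1430) = 51.465 + (-33.865)·e^(−1430/522.06) = 51.465 + (-33.865)·0.064625 = 49.276 °C.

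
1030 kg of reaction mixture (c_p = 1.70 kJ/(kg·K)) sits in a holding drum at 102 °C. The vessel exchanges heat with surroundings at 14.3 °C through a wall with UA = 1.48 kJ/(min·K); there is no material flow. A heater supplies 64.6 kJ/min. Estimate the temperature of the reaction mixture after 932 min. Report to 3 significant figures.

78.0 °C

M c_p dT/dt = −UA(T − T_amb) + Q̇.
dT/dt = (T_ss − T)/τ with T_ss = T_amb + Q̇/UA = 14.3 + 64.6/1.48 = 57.949 °C, τ = M c_p/UA = 1030·1.70/1.48 = 1183.1 min.
Integrating: T(t) = T_ss + (T₀ − T_ss) e^(−t/τ).
T(932) = 57.949 + (44.051)·0.45486 = 77.986 °C.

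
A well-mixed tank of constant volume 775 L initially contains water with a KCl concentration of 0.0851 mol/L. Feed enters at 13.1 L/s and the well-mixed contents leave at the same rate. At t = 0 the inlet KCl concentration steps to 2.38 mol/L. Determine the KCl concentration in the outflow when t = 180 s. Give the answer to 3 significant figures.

2.27 mol/L

Transient balance on the dissolved component: V dC/dt = Q(C_in − C).
Rewrite as dC/dt + C/τ = C_in/τ, τ = V/Q = 59.160 s.
Solution: C(t) = C_in + (C₀ − C_in) e^(−t/τ).
C(180) = 2.38 + (0.0851 − 2.38)·e^(−180/59.160) = 2.38 + (-2.2949)·0.047712 = 2.2705 mol/L.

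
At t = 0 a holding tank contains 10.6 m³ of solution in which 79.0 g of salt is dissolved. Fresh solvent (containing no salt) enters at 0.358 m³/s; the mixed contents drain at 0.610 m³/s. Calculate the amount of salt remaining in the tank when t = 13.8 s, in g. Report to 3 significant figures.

30.2 g

Total volume: dV/dt = Q_in − Q_out = -0.25200 m³/s, so V(t) = 10.6 − 0.25200 t and V(13.8) = 7.1224 m³.
Solute balance: dm/dt = 0 − Q_out C = −Q_out m/V(t).
Separate: dm/m = −Q_out dt/V(t) ⇒ ln(m/m₀) = −(Q_out/(Q_in−Q_out)) ln(V/V₀).
m = m₀ (V₀/V)^(Q_out/(Q_in−Q_out)) = 79.0 × (10.6/7.1224)^(-2.4206) = 30.174 g.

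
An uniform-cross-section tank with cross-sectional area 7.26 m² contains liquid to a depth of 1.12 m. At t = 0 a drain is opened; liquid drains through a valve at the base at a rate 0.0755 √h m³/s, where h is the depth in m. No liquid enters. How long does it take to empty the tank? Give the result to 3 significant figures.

204 s

With no inflow, A dh/dt = −0.0755 √h.
This is separable: 2 d(√h)/dt = −0.0755/A, so √h = √h₀ − (0.0755/(2A)) t.
Tank is empty when √h = 0: t_empty = 2A√h₀/0.0755.
t_empty = 2·7.26·√1.12/0.0755 = 14.520·1.0583/0.0755 = 203.53 s.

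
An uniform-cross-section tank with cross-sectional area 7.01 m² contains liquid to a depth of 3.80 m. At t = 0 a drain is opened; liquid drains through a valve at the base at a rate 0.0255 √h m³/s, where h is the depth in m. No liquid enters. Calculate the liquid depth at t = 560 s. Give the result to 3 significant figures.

0.866 m

A dh/dt = −Q_out = −0.0255 √h.
This is separable: 2 d(√h)/dt = −0.0255/A, so √h = √h₀ − (0.0255/(2A)) t.
√h = √3.80 − 0.0255·560/(2·7.01) = 1.9494 − 1.0185 = 0.93081.
h = 0.93081² = 0.86641 m.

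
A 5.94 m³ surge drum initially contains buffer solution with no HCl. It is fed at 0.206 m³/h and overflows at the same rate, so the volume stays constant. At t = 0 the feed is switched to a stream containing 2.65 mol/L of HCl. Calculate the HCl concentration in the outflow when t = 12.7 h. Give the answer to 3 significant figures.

0.944 mol/L

Species balance on the tank: V dC/dt = Q(C_in − C).
Time constant τ = V/Q = 5.94/0.206 = 28.835 h.
C approaches C_in exponentially: C(t) = C_in + (C₀ − C_in) e^(−t/τ).
C(12.7) = 2.65 + (0 − 2.65)·e^(−12.7/28.835) = 2.65 + (-2.6500)·0.64375 = 0.94405 mol/L.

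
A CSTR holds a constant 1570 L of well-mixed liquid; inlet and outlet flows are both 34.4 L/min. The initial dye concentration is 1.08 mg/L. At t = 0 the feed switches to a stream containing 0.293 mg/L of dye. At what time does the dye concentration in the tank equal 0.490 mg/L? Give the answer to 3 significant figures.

Mass balance on the solute (V constant): V dC/dt = Q(C_in − C), so τ = V/Q = 45.640 min.
C(t) = C_in + (C₀ − C_in) e^(−t/τ). Set C = 0.490 and solve for t:
e^(−t/τ) = (C − C_in)/(C₀ − C_in) = (0.490 − 0.293)/(1.08 − 0.293) = 0.25032
t = −τ ln(…) = 45.640 × 1.3850 = 63.212 min.

63.2 min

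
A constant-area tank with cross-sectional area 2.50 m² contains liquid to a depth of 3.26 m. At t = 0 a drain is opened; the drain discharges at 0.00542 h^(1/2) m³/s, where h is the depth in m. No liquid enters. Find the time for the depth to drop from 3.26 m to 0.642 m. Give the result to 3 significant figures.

926 s

With no inflow, A dh/dt = −0.00542 √h.
This is separable: 2 d(√h)/dt = −0.00542/A, so √h = √h₀ − (0.00542/(2A)) t.
t = 2A(√h₀ − √h)/0.00542 = 2·2.50·(√3.26 − √0.642)/0.00542
  = 5.0000 × (1.8055 − 0.80125) / 0.00542 = 926.47 s.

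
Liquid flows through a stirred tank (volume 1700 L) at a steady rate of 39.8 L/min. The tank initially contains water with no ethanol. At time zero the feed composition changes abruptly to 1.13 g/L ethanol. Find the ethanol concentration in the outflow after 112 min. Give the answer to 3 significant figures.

Transient balance on the dissolved component: V dC/dt = Q(C_in − C).
Time constant τ = V/Q = 1700/39.8 = 42.714 min.
Integrating: C(t) = C_in + (C₀ − C_in) e^(−t/τ).
C(112) = 1.13 + (0 − 1.13)·e^(−112/42.714) = 1.13 + (-1.1300)·0.072649 = 1.0479 g/L.

1.05 g/L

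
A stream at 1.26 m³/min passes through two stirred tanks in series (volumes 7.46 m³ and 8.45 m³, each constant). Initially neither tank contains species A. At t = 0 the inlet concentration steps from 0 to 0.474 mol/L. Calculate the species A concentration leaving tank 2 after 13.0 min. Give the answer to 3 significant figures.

0.289 mol/L

Time constants: τᵢ = Vᵢ/Q for each well-mixed tank.
τ₁ = 7.46/1.26 = 5.9206 min; τ₂ = 8.45/1.26 = 6.7063 min.
Solving the cascade with C₁(0)=C₂(0)=0 gives C₂(t) = C_in[1 − (τ₁ e^(−t/τ₁) − τ₂ e^(−t/τ₂))/(τ₁ − τ₂)].
At t = 13.0: e^(−t/τ₁) = 0.11128, e^(−t/τ₂) = 0.14393.
C₂ = 0.474·[1 − (5.9206·0.11128 − 6.7063·0.14393)/(-0.78571)] = 0.474·0.61008 = 0.28918 mol/L.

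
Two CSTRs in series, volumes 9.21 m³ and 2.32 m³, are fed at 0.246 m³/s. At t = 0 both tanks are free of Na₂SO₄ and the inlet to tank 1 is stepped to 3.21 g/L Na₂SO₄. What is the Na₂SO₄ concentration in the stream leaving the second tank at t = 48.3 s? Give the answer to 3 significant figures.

Time constants: τᵢ = Vᵢ/Q for each well-mixed tank.
τ₁ = 9.21/0.246 = 37.439 s; τ₂ = 2.32/0.246 = 9.4309 s.
Solving the cascade with C₁(0)=C₂(0)=0 gives C₂(t) = C_in[1 − (τ₁ e^(−t/τ₁) − τ₂ e^(−t/τ₂))/(τ₁ − τ₂)].
At t = 48.3: e^(−t/τ₁) = 0.27524, e^(−t/τ₂) = 0.0059673.
C₂ = 3.21·[1 − (37.439·0.27524 − 9.4309·0.0059673)/(28.008)] = 3.21·0.63409 = 2.0354 g/L.

2.04 g/L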